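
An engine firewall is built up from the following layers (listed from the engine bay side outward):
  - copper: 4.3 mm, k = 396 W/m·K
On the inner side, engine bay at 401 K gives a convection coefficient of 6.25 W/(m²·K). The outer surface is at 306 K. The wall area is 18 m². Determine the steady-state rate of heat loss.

Series thermal resistances:
R_inner film = 1/(h_i·A) = 1/(6.25×18) = 0.008889 K/W
R_copper = L/(kA) = 0.0043/(396×18) = 6.033×10^-7 K/W
R_total = 0.008889 K/W
Q = ΔT / R_total = 95 / 0.008889

Q ≈ 10700 W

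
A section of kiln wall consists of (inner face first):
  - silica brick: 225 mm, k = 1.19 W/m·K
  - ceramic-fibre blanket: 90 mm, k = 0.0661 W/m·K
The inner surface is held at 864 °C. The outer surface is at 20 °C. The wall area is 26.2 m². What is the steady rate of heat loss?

Q ≈ 14300 W

Thermal resistances in series:
R_silica brick = L/(kA) = 0.225/(1.19×26.2) = 0.007217 K/W
R_ceramic-fibre blanket = L/(kA) = 0.09/(0.0661×26.2) = 0.05197 K/W
R_total = 0.05919 K/W
Q = ΔT / R_total = 844 / 0.05919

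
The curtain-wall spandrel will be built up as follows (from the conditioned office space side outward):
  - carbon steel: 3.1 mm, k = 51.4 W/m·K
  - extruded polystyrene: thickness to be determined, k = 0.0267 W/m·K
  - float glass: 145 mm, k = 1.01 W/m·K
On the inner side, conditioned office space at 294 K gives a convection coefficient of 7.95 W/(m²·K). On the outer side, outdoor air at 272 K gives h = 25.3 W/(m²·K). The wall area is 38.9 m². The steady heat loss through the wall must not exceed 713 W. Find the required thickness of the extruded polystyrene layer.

Thermal resistances in series:
R_inner film = 1/(h_i·A) = 1/(7.95×38.9) = 0.003234 K/W
R_carbon steel = L/(kA) = 0.0031/(51.4×38.9) = 1.55×10^-6 K/W
R_float glass = L/(kA) = 0.145/(1.01×38.9) = 0.003691 K/W
R_outer film = 1/(h_o·A) = 1/(25.3×38.9) = 0.001016 K/W
Sum of the known resistances R_other = 0.007942 K/W
Required total resistance R_tot = ΔT/Q_allow = 22/713 = 0.03086 K/W
R_extruded polystyrene = R_tot − R_other = 0.02291 K/W
L = R·k·A = 0.02291×0.0267×38.9

L ≈ 23.8 mm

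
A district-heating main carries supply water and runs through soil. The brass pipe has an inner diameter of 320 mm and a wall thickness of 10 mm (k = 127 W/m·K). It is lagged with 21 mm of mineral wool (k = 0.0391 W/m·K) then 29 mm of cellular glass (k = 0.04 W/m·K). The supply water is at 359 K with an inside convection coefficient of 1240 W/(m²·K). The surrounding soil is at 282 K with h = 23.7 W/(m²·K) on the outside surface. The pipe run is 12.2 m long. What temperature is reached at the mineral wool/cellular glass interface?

T ≈ 325 K

Treating each annulus and film as a series resistance:
R_inner film = 1/(h_i·2πr₁L) = 1/(1240×2π×0.16×12.2) = 6.575×10^-5 K/W
R_brass pipe wall = ln(170/160)/(2π×127×12.2) = 6.227×10^-6 K/W
R_mineral wool = ln(191/170)/(2π×0.0391×12.2) = 0.03886 K/W
R_cellular glass = ln(220/191)/(2π×0.04×12.2) = 0.0461 K/W
R_outer film = 1/(h_o·2πr_oL) = 1/(23.7×2π×0.22×12.2) = 0.002502 K/W
R_total = 0.08754 K/W
Q = ΔT/R_total = 77/0.08754
Q = 880 W
T_interface = T_inner − Q·ΣR(inner→interface) = 359 − 880×0.03893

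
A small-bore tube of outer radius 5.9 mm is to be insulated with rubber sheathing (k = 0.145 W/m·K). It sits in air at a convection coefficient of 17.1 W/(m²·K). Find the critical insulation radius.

r_cr ≈ 8.48 mm

For a cylinder r_cr = k/h = 0.145/17.1
r_cr = 8.48 mm; since the bare radius (5.9 mm) is below r_cr, adding a thin layer of insulation will *increase* heat loss.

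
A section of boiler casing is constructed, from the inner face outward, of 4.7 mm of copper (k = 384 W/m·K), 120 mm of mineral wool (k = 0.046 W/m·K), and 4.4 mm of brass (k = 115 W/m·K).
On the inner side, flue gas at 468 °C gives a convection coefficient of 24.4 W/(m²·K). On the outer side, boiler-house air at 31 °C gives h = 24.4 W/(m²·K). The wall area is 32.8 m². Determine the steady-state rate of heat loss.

Q ≈ 5330 W

Model the wall as resistances in series:
R_inner film = 1/(h_i·A) = 1/(24.4×32.8) = 0.00125 K/W
R_copper = L/(kA) = 0.0047/(384×32.8) = 3.732×10^-7 K/W
R_mineral wool = L/(kA) = 0.12/(0.046×32.8) = 0.07953 K/W
R_brass = L/(kA) = 0.0044/(115×32.8) = 1.166×10^-6 K/W
R_outer film = 1/(h_o·A) = 1/(24.4×32.8) = 0.00125 K/W
R_total = 0.08203 K/W
Q = ΔT / R_total = 437 / 0.08203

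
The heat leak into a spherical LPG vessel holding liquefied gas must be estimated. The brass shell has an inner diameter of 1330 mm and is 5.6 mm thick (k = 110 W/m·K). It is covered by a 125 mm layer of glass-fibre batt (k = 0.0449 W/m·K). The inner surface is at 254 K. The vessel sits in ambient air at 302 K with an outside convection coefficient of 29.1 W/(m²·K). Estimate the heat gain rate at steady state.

Each spherical layer contributes R = (1/r_i − 1/r_o)/(4πk):
R_brass shell = (1/0.665 − 1/0.6706)/(4π×110) = 9.084×10^-6 K/W
R_glass-fibre batt = (1/0.6706 − 1/0.7956)/(4π×0.0449) = 0.4152 K/W
R_outer film = 1/(h·4πr_o²) = 1/(29.1×4π×0.7956²) = 0.00432 K/W
R_total = 0.4196 K/W
Q = ΔT/R_total = 48/0.4196

Q ≈ 114 W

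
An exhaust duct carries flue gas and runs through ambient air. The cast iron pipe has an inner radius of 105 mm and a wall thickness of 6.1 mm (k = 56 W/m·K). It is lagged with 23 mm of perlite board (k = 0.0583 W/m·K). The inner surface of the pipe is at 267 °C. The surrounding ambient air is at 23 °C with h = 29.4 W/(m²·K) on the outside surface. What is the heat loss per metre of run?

q′ ≈ 440 W/m

Radial resistances (cylindrical: R_cond = ln(r_o/r_i)/(2πkL), R_conv = 1/(h·2πrL)):
R_cast iron pipe wall = ln(111.1/105)/(2π×56×1) = 1.605×10^-4 K/W
R_perlite board = ln(134.1/111.1)/(2π×0.0583×1) = 0.5137 K/W
R_outer film = 1/(h_o·2πr_oL) = 1/(29.4×2π×0.1341×1) = 0.04037 K/W
R_total = 0.5542 K/W
Q = ΔT/R_total = 244/0.5542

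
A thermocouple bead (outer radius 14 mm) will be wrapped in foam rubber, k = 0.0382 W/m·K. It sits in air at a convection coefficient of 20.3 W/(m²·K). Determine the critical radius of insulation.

For a sphere r_cr = 2k/h = 2×0.0382/20.3
r_cr = 3.76 mm; since the bare radius (14 mm) is above r_cr, any added insulation will reduce heat loss.

r_cr ≈ 3.76 mm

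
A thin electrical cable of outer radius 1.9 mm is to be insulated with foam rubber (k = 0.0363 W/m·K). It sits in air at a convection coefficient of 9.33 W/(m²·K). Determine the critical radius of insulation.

For a cylinder r_cr = k/h = 0.0363/9.33
r_cr = 3.89 mm; since the bare radius (1.9 mm) is below r_cr, adding a thin layer of insulation will *increase* heat loss.

r_cr ≈ 3.89 mm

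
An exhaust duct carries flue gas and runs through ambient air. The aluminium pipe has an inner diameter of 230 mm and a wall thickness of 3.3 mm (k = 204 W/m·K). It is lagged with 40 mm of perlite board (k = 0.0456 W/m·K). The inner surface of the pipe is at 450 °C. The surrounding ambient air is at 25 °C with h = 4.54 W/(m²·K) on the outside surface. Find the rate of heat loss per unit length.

Per-layer cylindrical resistances, series-summed:
R_aluminium pipe wall = ln(118.3/115)/(2π×204×1) = 2.207×10^-5 K/W
R_perlite board = ln(158.3/118.3)/(2π×0.0456×1) = 1.017 K/W
R_outer film = 1/(h_o·2πr_oL) = 1/(4.54×2π×0.1583×1) = 0.2215 K/W
R_total = 1.238 K/W
Q = ΔT/R_total = 425/1.238

q′ ≈ 343 W/m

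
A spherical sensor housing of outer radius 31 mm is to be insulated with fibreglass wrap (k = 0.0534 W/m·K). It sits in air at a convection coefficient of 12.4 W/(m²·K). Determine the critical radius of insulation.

r_cr ≈ 8.61 mm

For a sphere r_cr = 2k/h = 2×0.0534/12.4
r_cr = 8.61 mm; since the bare radius (31 mm) is above r_cr, any added insulation will reduce heat loss.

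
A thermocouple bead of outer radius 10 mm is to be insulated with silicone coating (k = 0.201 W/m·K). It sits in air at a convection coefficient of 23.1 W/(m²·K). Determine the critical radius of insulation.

For a sphere r_cr = 2k/h = 2×0.201/23.1
r_cr = 17.4 mm; since the bare radius (10 mm) is below r_cr, adding a thin layer of insulation will *increase* heat loss.

r_cr ≈ 17.4 mm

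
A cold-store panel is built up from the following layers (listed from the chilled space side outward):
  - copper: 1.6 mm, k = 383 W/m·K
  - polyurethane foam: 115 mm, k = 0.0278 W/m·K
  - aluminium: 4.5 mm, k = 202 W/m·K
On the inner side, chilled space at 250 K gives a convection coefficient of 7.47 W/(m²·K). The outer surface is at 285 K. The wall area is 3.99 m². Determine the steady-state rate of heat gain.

Using the resistance-network approach (series):
R_inner film = 1/(h_i·A) = 1/(7.47×3.99) = 0.03355 K/W
R_copper = L/(kA) = 0.0016/(383×3.99) = 1.047×10^-6 K/W
R_polyurethane foam = L/(kA) = 0.115/(0.0278×3.99) = 1.037 K/W
R_aluminium = L/(kA) = 0.0045/(202×3.99) = 5.583×10^-6 K/W
R_total = 1.07 K/W
Q = ΔT / R_total = 35 / 1.07

Q ≈ 32.7 W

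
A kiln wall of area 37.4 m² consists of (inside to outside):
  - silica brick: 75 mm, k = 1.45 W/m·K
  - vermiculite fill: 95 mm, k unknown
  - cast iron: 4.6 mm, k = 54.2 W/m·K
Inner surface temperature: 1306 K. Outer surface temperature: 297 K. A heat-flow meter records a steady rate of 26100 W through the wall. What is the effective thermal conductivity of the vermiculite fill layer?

k ≈ 0.0681 W/(m·K)

Series thermal resistances:
R_silica brick = L/(kA) = 0.075/(1.45×37.4) = 0.001383 K/W
R_cast iron = L/(kA) = 0.0046/(54.2×37.4) = 2.269×10^-6 K/W
Sum of known resistances R_other = 0.001385 K/W
Total R = ΔT/Q = 1009/26100 = 0.03866 K/W
R_vermiculite fill = R_total − R_other = 0.03727 K/W
k = L/(R·A) = 0.095/(0.03727×37.4)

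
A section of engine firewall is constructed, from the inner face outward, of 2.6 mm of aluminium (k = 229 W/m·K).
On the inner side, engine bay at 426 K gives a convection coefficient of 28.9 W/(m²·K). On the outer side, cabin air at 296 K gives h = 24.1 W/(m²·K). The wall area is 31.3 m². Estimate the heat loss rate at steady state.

Model the wall as resistances in series:
R_inner film = 1/(h_i·A) = 1/(28.9×31.3) = 0.001105 K/W
R_aluminium = L/(kA) = 0.0026/(229×31.3) = 3.627×10^-7 K/W
R_outer film = 1/(h_o·A) = 1/(24.1×31.3) = 0.001326 K/W
R_total = 0.002432 K/W
Q = ΔT / R_total = 130 / 0.002432

Q ≈ 53500 W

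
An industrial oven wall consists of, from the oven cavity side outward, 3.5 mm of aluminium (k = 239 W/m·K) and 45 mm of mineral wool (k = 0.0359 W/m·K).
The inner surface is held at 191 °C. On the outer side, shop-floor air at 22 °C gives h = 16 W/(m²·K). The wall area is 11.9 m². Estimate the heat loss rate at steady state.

Q ≈ 1530 W

Model the wall as resistances in series:
R_aluminium = L/(kA) = 0.0035/(239×11.9) = 1.231×10^-6 K/W
R_mineral wool = L/(kA) = 0.045/(0.0359×11.9) = 0.1053 K/W
R_outer film = 1/(h_o·A) = 1/(16×11.9) = 0.005252 K/W
R_total = 0.1106 K/W
Q = ΔT / R_total = 169 / 0.1106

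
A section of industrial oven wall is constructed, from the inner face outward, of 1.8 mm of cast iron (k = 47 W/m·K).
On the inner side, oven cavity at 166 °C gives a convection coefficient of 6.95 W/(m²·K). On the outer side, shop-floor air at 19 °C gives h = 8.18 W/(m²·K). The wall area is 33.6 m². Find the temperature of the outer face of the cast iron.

T ≈ 86.5 °C

Using the resistance-network approach (series):
R_inner film = 1/(h_i·A) = 1/(6.95×33.6) = 0.004282 K/W
R_cast iron = L/(kA) = 0.0018/(47×33.6) = 1.14×10^-6 K/W
R_outer film = 1/(h_o·A) = 1/(8.18×33.6) = 0.003638 K/W
R_total = 0.007922 K/W;  Q = ΔT/R_total = 147/0.007922 = 18560 W
T_interface = T_inner − Q·ΣR(inner→interface) = 166 − 18600×0.004283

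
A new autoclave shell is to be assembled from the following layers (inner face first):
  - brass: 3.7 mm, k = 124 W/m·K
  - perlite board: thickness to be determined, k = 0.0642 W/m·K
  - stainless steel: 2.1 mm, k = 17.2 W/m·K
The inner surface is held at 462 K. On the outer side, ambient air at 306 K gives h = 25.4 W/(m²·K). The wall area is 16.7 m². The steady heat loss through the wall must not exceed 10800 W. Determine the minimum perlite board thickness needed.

L ≈ 12.9 mm

Thermal resistances in series:
R_brass = L/(kA) = 0.0037/(124×16.7) = 1.787×10^-6 K/W
R_stainless steel = L/(kA) = 0.0021/(17.2×16.7) = 7.311×10^-6 K/W
R_outer film = 1/(h_o·A) = 1/(25.4×16.7) = 0.002357 K/W
Sum of the known resistances R_other = 0.002367 K/W
Required total resistance R_tot = ΔT/Q_allow = 156/10800 = 0.01444 K/W
R_perlite board = R_tot − R_other = 0.01208 K/W
L = R·k·A = 0.01208×0.0642×16.7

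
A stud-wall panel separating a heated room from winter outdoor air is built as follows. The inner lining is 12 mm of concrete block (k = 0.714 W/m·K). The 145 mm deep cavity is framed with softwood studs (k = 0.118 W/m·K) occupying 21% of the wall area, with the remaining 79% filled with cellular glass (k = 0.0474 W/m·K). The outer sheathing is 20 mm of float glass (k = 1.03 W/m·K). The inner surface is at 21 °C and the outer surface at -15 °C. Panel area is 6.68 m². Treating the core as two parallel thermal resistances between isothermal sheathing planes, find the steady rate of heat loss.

Q ≈ 102 W

Sheathing layers in series; stud and cavity paths in parallel between them.
R_inner = 0.012/(0.714×6.68) = 0.002516 K/W
R_stud  = 0.145/(0.118×0.21×6.68) = 0.876 K/W
R_cav   = 0.145/(0.0474×0.79×6.68) = 0.5797 K/W
1/R_core = 1/R_stud + 1/R_cav → R_core = 0.3488 K/W
R_outer = 0.02/(1.03×6.68) = 0.002907 K/W
R_total = 0.3543 K/W
Q = ΔT/R_total = 36/0.3543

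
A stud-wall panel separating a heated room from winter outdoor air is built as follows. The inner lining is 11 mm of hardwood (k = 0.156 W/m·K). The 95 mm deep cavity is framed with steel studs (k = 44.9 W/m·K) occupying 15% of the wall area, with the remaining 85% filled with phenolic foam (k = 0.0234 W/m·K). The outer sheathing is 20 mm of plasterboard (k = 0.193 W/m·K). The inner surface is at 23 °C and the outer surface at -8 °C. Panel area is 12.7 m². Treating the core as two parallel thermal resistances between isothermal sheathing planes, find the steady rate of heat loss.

Q ≈ 2090 W

Sheathing layers in series; stud and cavity paths in parallel between them.
R_inner = 0.011/(0.156×12.7) = 0.005552 K/W
R_stud  = 0.095/(44.9×0.15×12.7) = 0.001111 K/W
R_cav   = 0.095/(0.0234×0.85×12.7) = 0.3761 K/W
1/R_core = 1/R_stud + 1/R_cav → R_core = 0.001107 K/W
R_outer = 0.02/(0.193×12.7) = 0.00816 K/W
R_total = 0.01482 K/W
Q = ΔT/R_total = 31/0.01482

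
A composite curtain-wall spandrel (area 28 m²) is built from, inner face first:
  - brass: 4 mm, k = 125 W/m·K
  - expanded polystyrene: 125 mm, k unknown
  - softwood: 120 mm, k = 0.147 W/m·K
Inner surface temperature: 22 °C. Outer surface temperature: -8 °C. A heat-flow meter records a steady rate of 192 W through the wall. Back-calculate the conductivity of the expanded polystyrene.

Thermal resistances in series:
R_brass = L/(kA) = 0.004/(125×28) = 1.143×10^-6 K/W
R_softwood = L/(kA) = 0.12/(0.147×28) = 0.02915 K/W
Sum of known resistances R_other = 0.02916 K/W
Total R = ΔT/Q = 30/192 = 0.1562 K/W
R_expanded polystyrene = R_total − R_other = 0.1271 K/W
k = L/(R·A) = 0.125/(0.1271×28)

k ≈ 0.0351 W/(m·K)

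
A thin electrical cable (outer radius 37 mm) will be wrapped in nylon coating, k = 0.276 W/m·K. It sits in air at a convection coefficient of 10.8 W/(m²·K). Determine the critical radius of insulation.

r_cr ≈ 25.6 mm

For a cylinder r_cr = k/h = 0.276/10.8
r_cr = 25.6 mm; since the bare radius (37 mm) is above r_cr, any added insulation will reduce heat loss.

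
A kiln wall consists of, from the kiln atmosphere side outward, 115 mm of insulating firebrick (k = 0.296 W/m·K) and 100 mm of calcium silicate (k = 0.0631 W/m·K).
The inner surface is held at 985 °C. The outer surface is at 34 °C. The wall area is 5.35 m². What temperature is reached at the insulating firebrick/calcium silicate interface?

T ≈ 798 °C

Thermal resistances in series:
R_insulating firebrick = L/(kA) = 0.115/(0.296×5.35) = 0.07262 K/W
R_calcium silicate = L/(kA) = 0.1/(0.0631×5.35) = 0.2962 K/W
R_total = 0.3688 K/W;  Q = ΔT/R_total = 951/0.3688 = 2578 W
T_interface = T_inner − Q·ΣR(inner→interface) = 985 − 2580×0.07262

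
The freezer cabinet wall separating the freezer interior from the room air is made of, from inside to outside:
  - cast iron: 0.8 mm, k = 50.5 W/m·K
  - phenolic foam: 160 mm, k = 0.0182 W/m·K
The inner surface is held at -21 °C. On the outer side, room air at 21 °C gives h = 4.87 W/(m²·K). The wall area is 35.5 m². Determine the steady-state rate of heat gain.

Series thermal resistances:
R_cast iron = L/(kA) = 0.0008/(50.5×35.5) = 4.462×10^-7 K/W
R_phenolic foam = L/(kA) = 0.16/(0.0182×35.5) = 0.2476 K/W
R_outer film = 1/(h_o·A) = 1/(4.87×35.5) = 0.005784 K/W
R_total = 0.2534 K/W
Q = ΔT / R_total = 42 / 0.2534

Q ≈ 166 W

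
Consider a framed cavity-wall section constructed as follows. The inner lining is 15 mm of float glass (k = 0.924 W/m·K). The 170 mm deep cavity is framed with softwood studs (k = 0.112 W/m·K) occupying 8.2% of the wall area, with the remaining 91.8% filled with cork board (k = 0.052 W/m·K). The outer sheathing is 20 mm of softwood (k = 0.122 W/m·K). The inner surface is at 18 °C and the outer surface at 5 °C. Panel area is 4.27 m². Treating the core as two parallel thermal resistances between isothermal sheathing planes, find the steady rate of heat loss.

Q ≈ 17.5 W

Sheathing layers in series; stud and cavity paths in parallel between them.
R_inner = 0.015/(0.924×4.27) = 0.003802 K/W
R_stud  = 0.17/(0.112×0.082×4.27) = 4.335 K/W
R_cav   = 0.17/(0.052×0.918×4.27) = 0.834 K/W
1/R_core = 1/R_stud + 1/R_cav → R_core = 0.6994 K/W
R_outer = 0.02/(0.122×4.27) = 0.03839 K/W
R_total = 0.7416 K/W
Q = ΔT/R_total = 13/0.7416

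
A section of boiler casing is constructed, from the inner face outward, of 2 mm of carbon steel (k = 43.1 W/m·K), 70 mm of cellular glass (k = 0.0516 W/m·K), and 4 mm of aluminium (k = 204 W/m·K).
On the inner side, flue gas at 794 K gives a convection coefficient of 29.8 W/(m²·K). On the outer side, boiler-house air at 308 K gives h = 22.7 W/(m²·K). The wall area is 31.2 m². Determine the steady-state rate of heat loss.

Treating each layer as a thermal resistance in series:
R_inner film = 1/(h_i·A) = 1/(29.8×31.2) = 0.001076 K/W
R_carbon steel = L/(kA) = 0.002/(43.1×31.2) = 1.487×10^-6 K/W
R_cellular glass = L/(kA) = 0.07/(0.0516×31.2) = 0.04348 K/W
R_aluminium = L/(kA) = 0.004/(204×31.2) = 6.285×10^-7 K/W
R_outer film = 1/(h_o·A) = 1/(22.7×31.2) = 0.001412 K/W
R_total = 0.04597 K/W
Q = ΔT / R_total = 486 / 0.04597

Q ≈ 10600 W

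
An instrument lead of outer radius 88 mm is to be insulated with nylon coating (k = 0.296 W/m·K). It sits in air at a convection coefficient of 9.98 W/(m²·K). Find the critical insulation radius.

For a cylinder r_cr = k/h = 0.296/9.98
r_cr = 29.7 mm; since the bare radius (88 mm) is above r_cr, any added insulation will reduce heat loss.

r_cr ≈ 29.7 mm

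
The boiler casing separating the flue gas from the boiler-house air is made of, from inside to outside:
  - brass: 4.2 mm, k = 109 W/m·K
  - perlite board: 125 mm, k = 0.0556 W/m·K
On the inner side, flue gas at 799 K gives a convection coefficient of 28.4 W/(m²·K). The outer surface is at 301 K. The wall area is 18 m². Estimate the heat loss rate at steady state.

Q ≈ 3930 W

Thermal resistances in series:
R_inner film = 1/(h_i·A) = 1/(28.4×18) = 0.001956 K/W
R_brass = L/(kA) = 0.0042/(109×18) = 2.141×10^-6 K/W
R_perlite board = L/(kA) = 0.125/(0.0556×18) = 0.1249 K/W
R_total = 0.1269 K/W
Q = ΔT / R_total = 498 / 0.1269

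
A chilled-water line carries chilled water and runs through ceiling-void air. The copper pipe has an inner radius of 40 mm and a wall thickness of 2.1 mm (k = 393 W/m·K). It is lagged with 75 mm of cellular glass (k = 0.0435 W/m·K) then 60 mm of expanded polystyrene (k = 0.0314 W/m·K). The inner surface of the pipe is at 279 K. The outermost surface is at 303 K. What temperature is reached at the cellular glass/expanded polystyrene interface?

Cylindrical conduction, so R = ln(r₂/r₁)/(2πkL) per layer, in series:
R_copper pipe wall = ln(42.1/40)/(2π×393×1) = 2.072×10^-5 K/W
R_cellular glass = ln(117.1/42.1)/(2π×0.0435×1) = 3.743 K/W
R_expanded polystyrene = ln(177.1/117.1)/(2π×0.0314×1) = 2.097 K/W
R_total = 5.84 K/W
Q = ΔT/R_total = 24/5.84
Q = 4.11 W/m
T_interface = T_inner + Q·ΣR(inner→interface) = 279 + 4.11×3.743

T ≈ 294 K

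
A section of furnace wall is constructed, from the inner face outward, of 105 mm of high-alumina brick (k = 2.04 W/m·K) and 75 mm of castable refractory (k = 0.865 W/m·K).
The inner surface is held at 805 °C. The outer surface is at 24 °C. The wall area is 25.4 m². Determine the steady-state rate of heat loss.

Q ≈ 144000 W

Thermal resistances in series:
R_high-alumina brick = L/(kA) = 0.105/(2.04×25.4) = 0.002026 K/W
R_castable refractory = L/(kA) = 0.075/(0.865×25.4) = 0.003414 K/W
R_total = 0.00544 K/W
Q = ΔT / R_total = 781 / 0.00544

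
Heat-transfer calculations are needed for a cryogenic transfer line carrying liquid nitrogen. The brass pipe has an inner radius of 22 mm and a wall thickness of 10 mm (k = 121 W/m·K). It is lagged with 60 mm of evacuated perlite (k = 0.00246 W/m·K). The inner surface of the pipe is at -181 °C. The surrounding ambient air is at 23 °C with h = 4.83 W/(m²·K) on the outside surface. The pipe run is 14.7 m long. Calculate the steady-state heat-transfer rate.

Q ≈ 43.7 W

Cylindrical conduction, so R = ln(r₂/r₁)/(2πkL) per layer, in series:
R_brass pipe wall = ln(32/22)/(2π×121×14.7) = 3.353×10^-5 K/W
R_evacuated perlite = ln(92/32)/(2π×0.00246×14.7) = 4.648 K/W
R_outer film = 1/(h_o·2πr_oL) = 1/(4.83×2π×0.092×14.7) = 0.02437 K/W
R_total = 4.672 K/W
Q = ΔT/R_total = 204/4.672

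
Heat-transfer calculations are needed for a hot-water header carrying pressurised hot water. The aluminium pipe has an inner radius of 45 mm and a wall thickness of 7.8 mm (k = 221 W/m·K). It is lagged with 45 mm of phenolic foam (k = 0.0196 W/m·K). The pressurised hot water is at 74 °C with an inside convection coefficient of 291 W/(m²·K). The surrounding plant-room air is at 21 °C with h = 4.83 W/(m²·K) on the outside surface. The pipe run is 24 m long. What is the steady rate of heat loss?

Radial resistances (cylindrical: R_cond = ln(r_o/r_i)/(2πkL), R_conv = 1/(h·2πrL)):
R_inner film = 1/(h_i·2πr₁L) = 1/(291×2π×0.045×24) = 5.064×10^-4 K/W
R_aluminium pipe wall = ln(52.8/45)/(2π×221×24) = 4.797×10^-6 K/W
R_phenolic foam = ln(97.8/52.8)/(2π×0.0196×24) = 0.2086 K/W
R_outer film = 1/(h_o·2πr_oL) = 1/(4.83×2π×0.0978×24) = 0.01404 K/W
R_total = 0.2231 K/W
Q = ΔT/R_total = 53/0.2231

Q ≈ 238 W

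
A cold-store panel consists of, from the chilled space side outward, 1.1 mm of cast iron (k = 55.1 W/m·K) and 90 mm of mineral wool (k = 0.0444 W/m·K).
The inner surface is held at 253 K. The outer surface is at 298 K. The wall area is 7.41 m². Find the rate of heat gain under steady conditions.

Series thermal resistances:
R_cast iron = L/(kA) = 0.0011/(55.1×7.41) = 2.694×10^-6 K/W
R_mineral wool = L/(kA) = 0.09/(0.0444×7.41) = 0.2736 K/W
R_total = 0.2736 K/W
Q = ΔT / R_total = 45 / 0.2736

Q ≈ 165 W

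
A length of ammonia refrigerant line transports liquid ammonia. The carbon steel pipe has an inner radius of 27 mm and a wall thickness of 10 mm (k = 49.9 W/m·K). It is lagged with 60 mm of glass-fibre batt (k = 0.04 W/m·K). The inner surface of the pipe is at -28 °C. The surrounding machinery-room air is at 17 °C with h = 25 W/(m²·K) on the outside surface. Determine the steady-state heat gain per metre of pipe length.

For a radial system each layer contributes R = ln(r_out/r_in)/(2πkL); films add R = 1/(hA).
R_carbon steel pipe wall = ln(37/27)/(2π×49.9×1) = 0.001005 K/W
R_glass-fibre batt = ln(97/37)/(2π×0.04×1) = 3.835 K/W
R_outer film = 1/(h_o·2πr_oL) = 1/(25×2π×0.097×1) = 0.06563 K/W
R_total = 3.901 K/W
Q = ΔT/R_total = 45/3.901

q′ ≈ 11.5 W/m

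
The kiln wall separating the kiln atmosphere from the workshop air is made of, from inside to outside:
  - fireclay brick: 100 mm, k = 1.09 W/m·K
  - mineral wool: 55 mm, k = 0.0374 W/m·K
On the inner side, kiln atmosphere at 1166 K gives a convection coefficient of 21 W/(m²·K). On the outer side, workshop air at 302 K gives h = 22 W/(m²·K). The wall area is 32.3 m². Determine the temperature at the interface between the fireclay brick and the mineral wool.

Using the resistance-network approach (series):
R_inner film = 1/(h_i·A) = 1/(21×32.3) = 0.001474 K/W
R_fireclay brick = L/(kA) = 0.1/(1.09×32.3) = 0.00284 K/W
R_mineral wool = L/(kA) = 0.055/(0.0374×32.3) = 0.04553 K/W
R_outer film = 1/(h_o·A) = 1/(22×32.3) = 0.001407 K/W
R_total = 0.05125 K/W;  Q = ΔT/R_total = 864/0.05125 = 16860 W
T_interface = T_inner − Q·ΣR(inner→interface) = 1166 − 16900×0.004315

T ≈ 1090 K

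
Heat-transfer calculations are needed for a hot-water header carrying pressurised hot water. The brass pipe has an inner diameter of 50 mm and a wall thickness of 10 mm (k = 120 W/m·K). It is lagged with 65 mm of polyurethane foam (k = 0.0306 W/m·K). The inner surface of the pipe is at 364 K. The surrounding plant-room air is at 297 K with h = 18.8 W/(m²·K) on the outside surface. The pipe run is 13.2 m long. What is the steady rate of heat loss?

Q ≈ 159 W

Cylindrical conduction, so R = ln(r₂/r₁)/(2πkL) per layer, in series:
R_brass pipe wall = ln(35/25)/(2π×120×13.2) = 3.381×10^-5 K/W
R_polyurethane foam = ln(100/35)/(2π×0.0306×13.2) = 0.4137 K/W
R_outer film = 1/(h_o·2πr_oL) = 1/(18.8×2π×0.1×13.2) = 0.006413 K/W
R_total = 0.4201 K/W
Q = ΔT/R_total = 67/0.4201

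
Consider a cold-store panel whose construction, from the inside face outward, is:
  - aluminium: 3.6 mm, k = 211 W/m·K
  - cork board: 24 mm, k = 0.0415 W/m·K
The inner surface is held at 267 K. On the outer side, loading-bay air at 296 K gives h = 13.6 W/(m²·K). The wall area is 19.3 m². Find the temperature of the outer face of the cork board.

Treating each layer as a thermal resistance in series:
R_aluminium = L/(kA) = 0.0036/(211×19.3) = 8.84×10^-7 K/W
R_cork board = L/(kA) = 0.024/(0.0415×19.3) = 0.02996 K/W
R_outer film = 1/(h_o·A) = 1/(13.6×19.3) = 0.00381 K/W
R_total = 0.03378 K/W;  Q = ΔT/R_total = 29/0.03378 = 858.6 W
T_interface = T_inner + Q·ΣR(inner→interface) = 267 + 859×0.02997

T ≈ 293 K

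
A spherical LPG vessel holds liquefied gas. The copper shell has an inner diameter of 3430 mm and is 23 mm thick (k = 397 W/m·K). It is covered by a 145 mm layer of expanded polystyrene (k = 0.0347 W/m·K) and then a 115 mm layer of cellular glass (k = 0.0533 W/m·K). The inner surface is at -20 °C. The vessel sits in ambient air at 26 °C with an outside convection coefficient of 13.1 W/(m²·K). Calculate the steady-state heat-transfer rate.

Q ≈ 309 W

Radial (spherical) resistances in series:
R_copper shell = (1/1.715 − 1/1.738)/(4π×397) = 1.547×10^-6 K/W
R_expanded polystyrene = (1/1.738 − 1/1.883)/(4π×0.0347) = 0.1016 K/W
R_cellular glass = (1/1.883 − 1/1.998)/(4π×0.0533) = 0.04564 K/W
R_outer film = 1/(h·4πr_o²) = 1/(13.1×4π×1.998²) = 0.001522 K/W
R_total = 0.1488 K/W
Q = ΔT/R_total = 46/0.1488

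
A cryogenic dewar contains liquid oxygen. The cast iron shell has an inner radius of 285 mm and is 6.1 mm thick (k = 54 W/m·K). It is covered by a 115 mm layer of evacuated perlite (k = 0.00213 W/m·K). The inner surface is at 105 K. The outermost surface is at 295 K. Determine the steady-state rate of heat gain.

Each spherical layer contributes R = (1/r_i − 1/r_o)/(4πk):
R_cast iron shell = (1/0.285 − 1/0.2911)/(4π×54) = 1.084×10^-4 K/W
R_evacuated perlite = (1/0.2911 − 1/0.4061)/(4π×0.00213) = 36.34 K/W
R_total = 36.34 K/W
Q = ΔT/R_total = 190/36.34

Q ≈ 5.23 W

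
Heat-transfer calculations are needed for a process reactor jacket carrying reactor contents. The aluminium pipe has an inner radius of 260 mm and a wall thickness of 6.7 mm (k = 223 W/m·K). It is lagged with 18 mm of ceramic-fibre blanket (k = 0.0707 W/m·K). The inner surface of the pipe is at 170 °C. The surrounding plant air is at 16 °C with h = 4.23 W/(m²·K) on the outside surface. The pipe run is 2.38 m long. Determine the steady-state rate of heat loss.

Q ≈ 1310 W

Radial resistances (cylindrical: R_cond = ln(r_o/r_i)/(2πkL), R_conv = 1/(h·2πrL)):
R_aluminium pipe wall = ln(266.7/260)/(2π×223×2.38) = 7.63×10^-6 K/W
R_ceramic-fibre blanket = ln(284.7/266.7)/(2π×0.0707×2.38) = 0.06178 K/W
R_outer film = 1/(h_o·2πr_oL) = 1/(4.23×2π×0.2847×2.38) = 0.05553 K/W
R_total = 0.1173 K/W
Q = ΔT/R_total = 154/0.1173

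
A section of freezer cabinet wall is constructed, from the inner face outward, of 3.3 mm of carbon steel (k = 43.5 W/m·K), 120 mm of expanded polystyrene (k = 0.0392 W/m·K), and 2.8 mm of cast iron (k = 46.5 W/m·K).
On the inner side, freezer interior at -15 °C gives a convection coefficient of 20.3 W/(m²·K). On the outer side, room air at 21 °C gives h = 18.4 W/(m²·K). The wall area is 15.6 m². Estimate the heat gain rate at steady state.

Q ≈ 177 W

Treating each layer as a thermal resistance in series:
R_inner film = 1/(h_i·A) = 1/(20.3×15.6) = 0.003158 K/W
R_carbon steel = L/(kA) = 0.0033/(43.5×15.6) = 4.863×10^-6 K/W
R_expanded polystyrene = L/(kA) = 0.12/(0.0392×15.6) = 0.1962 K/W
R_cast iron = L/(kA) = 0.0028/(46.5×15.6) = 3.86×10^-6 K/W
R_outer film = 1/(h_o·A) = 1/(18.4×15.6) = 0.003484 K/W
R_total = 0.2029 K/W
Q = ΔT / R_total = 36 / 0.2029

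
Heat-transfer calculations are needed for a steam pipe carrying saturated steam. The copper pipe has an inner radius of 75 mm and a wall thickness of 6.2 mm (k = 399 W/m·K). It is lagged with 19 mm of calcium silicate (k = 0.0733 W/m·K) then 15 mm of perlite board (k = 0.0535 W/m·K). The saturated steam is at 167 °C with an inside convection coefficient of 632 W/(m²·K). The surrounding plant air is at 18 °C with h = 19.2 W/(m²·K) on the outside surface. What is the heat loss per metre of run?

Radial resistances (cylindrical: R_cond = ln(r_o/r_i)/(2πkL), R_conv = 1/(h·2πrL)):
R_inner film = 1/(h_i·2πr₁L) = 1/(632×2π×0.075×1) = 0.003358 K/W
R_copper pipe wall = ln(81.2/75)/(2π×399×1) = 3.168×10^-5 K/W
R_calcium silicate = ln(100.2/81.2)/(2π×0.0733×1) = 0.4565 K/W
R_perlite board = ln(115.2/100.2)/(2π×0.0535×1) = 0.415 K/W
R_outer film = 1/(h_o·2πr_oL) = 1/(19.2×2π×0.1152×1) = 0.07196 K/W
R_total = 0.9469 K/W
Q = ΔT/R_total = 149/0.9469

q′ ≈ 157 W/m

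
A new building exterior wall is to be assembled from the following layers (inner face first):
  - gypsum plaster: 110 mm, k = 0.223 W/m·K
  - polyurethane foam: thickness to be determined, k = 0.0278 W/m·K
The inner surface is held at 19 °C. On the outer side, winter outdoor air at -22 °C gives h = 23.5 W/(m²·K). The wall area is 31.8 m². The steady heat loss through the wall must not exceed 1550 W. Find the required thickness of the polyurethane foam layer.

L ≈ 8.49 mm

Series thermal resistances:
R_gypsum plaster = L/(kA) = 0.11/(0.223×31.8) = 0.01551 K/W
R_outer film = 1/(h_o·A) = 1/(23.5×31.8) = 0.001338 K/W
Sum of the known resistances R_other = 0.01685 K/W
Required total resistance R_tot = ΔT/Q_allow = 41/1550 = 0.02645 K/W
R_polyurethane foam = R_tot − R_other = 0.009602 K/W
L = R·k·A = 0.009602×0.0278×31.8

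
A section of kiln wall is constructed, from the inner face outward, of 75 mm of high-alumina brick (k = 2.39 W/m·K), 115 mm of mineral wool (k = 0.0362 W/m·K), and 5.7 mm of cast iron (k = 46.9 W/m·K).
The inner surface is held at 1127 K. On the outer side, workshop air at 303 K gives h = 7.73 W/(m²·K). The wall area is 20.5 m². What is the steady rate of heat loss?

Using the resistance-network approach (series):
R_high-alumina brick = L/(kA) = 0.075/(2.39×20.5) = 0.001531 K/W
R_mineral wool = L/(kA) = 0.115/(0.0362×20.5) = 0.155 K/W
R_cast iron = L/(kA) = 0.0057/(46.9×20.5) = 5.929×10^-6 K/W
R_outer film = 1/(h_o·A) = 1/(7.73×20.5) = 0.006311 K/W
R_total = 0.1628 K/W
Q = ΔT / R_total = 824 / 0.1628

Q ≈ 5060 W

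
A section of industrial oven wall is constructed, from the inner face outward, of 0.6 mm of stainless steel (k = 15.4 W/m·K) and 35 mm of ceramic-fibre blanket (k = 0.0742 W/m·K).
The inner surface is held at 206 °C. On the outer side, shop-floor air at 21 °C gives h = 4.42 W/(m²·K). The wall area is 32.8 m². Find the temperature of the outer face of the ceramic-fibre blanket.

Using the resistance-network approach (series):
R_stainless steel = L/(kA) = 0.0006/(15.4×32.8) = 1.188×10^-6 K/W
R_ceramic-fibre blanket = L/(kA) = 0.035/(0.0742×32.8) = 0.01438 K/W
R_outer film = 1/(h_o·A) = 1/(4.42×32.8) = 0.006898 K/W
R_total = 0.02128 K/W;  Q = ΔT/R_total = 185/0.02128 = 8694 W
T_interface = T_inner − Q·ΣR(inner→interface) = 206 − 8690×0.01438

T ≈ 81 °C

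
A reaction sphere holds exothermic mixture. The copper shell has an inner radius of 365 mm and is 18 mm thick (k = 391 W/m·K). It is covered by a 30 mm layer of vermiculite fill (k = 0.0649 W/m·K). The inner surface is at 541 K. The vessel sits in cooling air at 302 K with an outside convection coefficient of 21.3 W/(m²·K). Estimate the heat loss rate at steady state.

Q ≈ 939 W

Radial (spherical) resistances in series:
R_copper shell = (1/0.365 − 1/0.383)/(4π×391) = 2.621×10^-5 K/W
R_vermiculite fill = (1/0.383 − 1/0.413)/(4π×0.0649) = 0.2326 K/W
R_outer film = 1/(h·4πr_o²) = 1/(21.3×4π×0.413²) = 0.0219 K/W
R_total = 0.2545 K/W
Q = ΔT/R_total = 239/0.2545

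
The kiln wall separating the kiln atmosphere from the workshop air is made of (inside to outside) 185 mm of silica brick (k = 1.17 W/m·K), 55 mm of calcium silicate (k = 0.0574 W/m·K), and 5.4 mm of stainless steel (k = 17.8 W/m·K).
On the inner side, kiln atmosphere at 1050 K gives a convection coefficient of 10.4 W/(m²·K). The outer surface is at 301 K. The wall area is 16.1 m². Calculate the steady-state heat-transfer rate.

Thermal resistances in series:
R_inner film = 1/(h_i·A) = 1/(10.4×16.1) = 0.005972 K/W
R_silica brick = L/(kA) = 0.185/(1.17×16.1) = 0.009821 K/W
R_calcium silicate = L/(kA) = 0.055/(0.0574×16.1) = 0.05951 K/W
R_stainless steel = L/(kA) = 0.0054/(17.8×16.1) = 1.884×10^-5 K/W
R_total = 0.07533 K/W
Q = ΔT / R_total = 749 / 0.07533

Q ≈ 9940 W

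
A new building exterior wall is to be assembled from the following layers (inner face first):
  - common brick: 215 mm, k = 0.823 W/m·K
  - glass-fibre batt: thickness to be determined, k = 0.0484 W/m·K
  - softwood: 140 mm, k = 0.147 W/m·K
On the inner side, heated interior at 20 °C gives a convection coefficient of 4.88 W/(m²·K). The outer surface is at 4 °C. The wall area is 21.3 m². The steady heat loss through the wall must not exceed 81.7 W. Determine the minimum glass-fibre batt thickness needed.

Thermal resistances in series:
R_inner film = 1/(h_i·A) = 1/(4.88×21.3) = 0.009621 K/W
R_common brick = L/(kA) = 0.215/(0.823×21.3) = 0.01226 K/W
R_softwood = L/(kA) = 0.14/(0.147×21.3) = 0.04471 K/W
Sum of the known resistances R_other = 0.0666 K/W
Required total resistance R_tot = ΔT/Q_allow = 16/81.7 = 0.1958 K/W
R_glass-fibre batt = R_tot − R_other = 0.1292 K/W
L = R·k·A = 0.1292×0.0484×21.3

L ≈ 133 mm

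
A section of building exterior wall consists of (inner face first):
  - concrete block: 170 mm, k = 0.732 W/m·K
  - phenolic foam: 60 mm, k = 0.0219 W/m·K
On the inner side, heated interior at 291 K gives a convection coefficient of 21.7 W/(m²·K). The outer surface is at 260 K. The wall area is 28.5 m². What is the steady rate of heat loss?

Series thermal resistances:
R_inner film = 1/(h_i·A) = 1/(21.7×28.5) = 0.001617 K/W
R_concrete block = L/(kA) = 0.17/(0.732×28.5) = 0.008149 K/W
R_phenolic foam = L/(kA) = 0.06/(0.0219×28.5) = 0.09613 K/W
R_total = 0.1059 K/W
Q = ΔT / R_total = 31 / 0.1059

Q ≈ 293 W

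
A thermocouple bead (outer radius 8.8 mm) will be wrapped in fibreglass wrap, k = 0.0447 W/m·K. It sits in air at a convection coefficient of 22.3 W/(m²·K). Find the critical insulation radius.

r_cr ≈ 4.01 mm

For a sphere r_cr = 2k/h = 2×0.0447/22.3
r_cr = 4.01 mm; since the bare radius (8.8 mm) is above r_cr, any added insulation will reduce heat loss.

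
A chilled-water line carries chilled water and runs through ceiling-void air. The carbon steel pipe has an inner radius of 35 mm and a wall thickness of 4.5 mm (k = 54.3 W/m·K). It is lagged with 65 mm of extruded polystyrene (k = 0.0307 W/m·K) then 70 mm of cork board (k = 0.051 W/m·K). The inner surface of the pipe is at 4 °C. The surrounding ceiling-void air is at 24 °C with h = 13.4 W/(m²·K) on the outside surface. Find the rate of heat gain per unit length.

q′ ≈ 2.98 W/m

Radial resistances (cylindrical: R_cond = ln(r_o/r_i)/(2πkL), R_conv = 1/(h·2πrL)):
R_carbon steel pipe wall = ln(39.5/35)/(2π×54.3×1) = 3.545×10^-4 K/W
R_extruded polystyrene = ln(104.5/39.5)/(2π×0.0307×1) = 5.044 K/W
R_cork board = ln(174.5/104.5)/(2π×0.051×1) = 1.6 K/W
R_outer film = 1/(h_o·2πr_oL) = 1/(13.4×2π×0.1745×1) = 0.06806 K/W
R_total = 6.712 K/W
Q = ΔT/R_total = 20/6.712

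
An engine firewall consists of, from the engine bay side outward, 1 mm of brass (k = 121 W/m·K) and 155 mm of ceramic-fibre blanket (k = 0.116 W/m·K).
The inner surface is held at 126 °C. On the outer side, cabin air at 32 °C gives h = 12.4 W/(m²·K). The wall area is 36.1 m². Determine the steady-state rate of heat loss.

Model the wall as resistances in series:
R_brass = L/(kA) = 0.001/(121×36.1) = 2.289×10^-7 K/W
R_ceramic-fibre blanket = L/(kA) = 0.155/(0.116×36.1) = 0.03701 K/W
R_outer film = 1/(h_o·A) = 1/(12.4×36.1) = 0.002234 K/W
R_total = 0.03925 K/W
Q = ΔT / R_total = 94 / 0.03925

Q ≈ 2400 W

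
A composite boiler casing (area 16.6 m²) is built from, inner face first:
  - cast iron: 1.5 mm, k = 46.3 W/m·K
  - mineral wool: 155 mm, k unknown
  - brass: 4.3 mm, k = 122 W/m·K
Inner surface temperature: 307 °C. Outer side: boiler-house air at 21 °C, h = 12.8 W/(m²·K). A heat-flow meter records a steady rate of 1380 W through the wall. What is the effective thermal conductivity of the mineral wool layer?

k ≈ 0.0461 W/(m·K)

Model the wall as resistances in series:
R_cast iron = L/(kA) = 0.0015/(46.3×16.6) = 1.952×10^-6 K/W
R_brass = L/(kA) = 0.0043/(122×16.6) = 2.123×10^-6 K/W
R_outer film = 1/(h_o·A) = 1/(12.8×16.6) = 0.004706 K/W
Sum of known resistances R_other = 0.00471 K/W
Total R = ΔT/Q = 286/1380 = 0.2072 K/W
R_mineral wool = R_total − R_other = 0.2025 K/W
k = L/(R·A) = 0.155/(0.2025×16.6)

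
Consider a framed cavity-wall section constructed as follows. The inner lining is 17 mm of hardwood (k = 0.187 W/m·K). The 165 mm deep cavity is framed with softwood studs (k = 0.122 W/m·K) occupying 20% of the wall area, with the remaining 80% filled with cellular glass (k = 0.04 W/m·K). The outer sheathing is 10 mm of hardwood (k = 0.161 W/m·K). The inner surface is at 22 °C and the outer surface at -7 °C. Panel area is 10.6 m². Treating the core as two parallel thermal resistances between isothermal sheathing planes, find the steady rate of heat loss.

Q ≈ 99.9 W

Sheathing layers in series; stud and cavity paths in parallel between them.
R_inner = 0.017/(0.187×10.6) = 0.008576 K/W
R_stud  = 0.165/(0.122×0.2×10.6) = 0.638 K/W
R_cav   = 0.165/(0.04×0.8×10.6) = 0.4864 K/W
1/R_core = 1/R_stud + 1/R_cav → R_core = 0.276 K/W
R_outer = 0.01/(0.161×10.6) = 0.00586 K/W
R_total = 0.2904 K/W
Q = ΔT/R_total = 29/0.2904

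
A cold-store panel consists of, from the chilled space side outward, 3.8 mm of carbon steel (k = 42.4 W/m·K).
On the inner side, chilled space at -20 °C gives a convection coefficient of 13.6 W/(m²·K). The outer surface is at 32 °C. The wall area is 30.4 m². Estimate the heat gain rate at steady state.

Q ≈ 21500 W

Using the resistance-network approach (series):
R_inner film = 1/(h_i·A) = 1/(13.6×30.4) = 0.002419 K/W
R_carbon steel = L/(kA) = 0.0038/(42.4×30.4) = 2.948×10^-6 K/W
R_total = 0.002422 K/W
Q = ΔT / R_total = 52 / 0.002422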